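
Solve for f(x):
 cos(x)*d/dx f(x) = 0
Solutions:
 f(x) = C1


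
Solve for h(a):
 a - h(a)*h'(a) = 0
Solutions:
 h(a) = -sqrt(C1 + a^2)
 h(a) = sqrt(C1 + a^2)


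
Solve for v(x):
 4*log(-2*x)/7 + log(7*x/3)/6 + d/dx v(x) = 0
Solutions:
 v(x) = C1 - 31*x*log(x)/42 + x*(-24*log(2) - 7*log(7) + 7*log(3) + 31 - 24*I*pi)/42


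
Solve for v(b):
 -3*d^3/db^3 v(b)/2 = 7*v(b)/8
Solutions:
 v(b) = C3*exp(b*(-126^(1/3) + 3*14^(1/3)*3^(2/3))/24)*sin(14^(1/3)*3^(1/6)*b/4) + C4*exp(b*(-126^(1/3) + 3*14^(1/3)*3^(2/3))/24)*cos(14^(1/3)*3^(1/6)*b/4) + C5*exp(-b*(126^(1/3) + 3*14^(1/3)*3^(2/3))/24) + (C1*sin(14^(1/3)*3^(1/6)*b/4) + C2*cos(14^(1/3)*3^(1/6)*b/4))*exp(126^(1/3)*b/12)


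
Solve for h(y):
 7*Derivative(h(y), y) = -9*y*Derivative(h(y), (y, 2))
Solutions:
 h(y) = C1 + C2*y^(2/9)


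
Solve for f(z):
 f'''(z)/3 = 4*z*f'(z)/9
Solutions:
 f(z) = C1 + Integral(C2*airyai(6^(2/3)*z/3) + C3*airybi(6^(2/3)*z/3), z)


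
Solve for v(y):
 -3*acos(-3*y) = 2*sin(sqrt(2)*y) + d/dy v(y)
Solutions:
 v(y) = C1 - 3*y*acos(-3*y) - sqrt(1 - 9*y^2) + sqrt(2)*cos(sqrt(2)*y)


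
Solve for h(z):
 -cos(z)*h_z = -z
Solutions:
 h(z) = C1 + Integral(z/cos(z), z)


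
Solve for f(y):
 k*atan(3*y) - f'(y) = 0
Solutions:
 f(y) = C1 + k*(y*atan(3*y) - log(9*y^2 + 1)/6)


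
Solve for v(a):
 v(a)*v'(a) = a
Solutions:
 v(a) = -sqrt(C1 + a^2)
 v(a) = sqrt(C1 + a^2)


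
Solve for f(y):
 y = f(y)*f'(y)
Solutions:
 f(y) = -sqrt(C1 + y^2)
 f(y) = sqrt(C1 + y^2)


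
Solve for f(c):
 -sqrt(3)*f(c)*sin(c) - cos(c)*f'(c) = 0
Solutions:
 f(c) = C1*cos(c)^(sqrt(3))


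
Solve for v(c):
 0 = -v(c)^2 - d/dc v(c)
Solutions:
 v(c) = 1/(C1 + c)


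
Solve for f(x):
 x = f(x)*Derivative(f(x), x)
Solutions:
 f(x) = -sqrt(C1 + x^2)
 f(x) = sqrt(C1 + x^2)


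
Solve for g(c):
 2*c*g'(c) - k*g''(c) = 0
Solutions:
 g(c) = C1 + C2*erf(c*sqrt(-1/k))/sqrt(-1/k)


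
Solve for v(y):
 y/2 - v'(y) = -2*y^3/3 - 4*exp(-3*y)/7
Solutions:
 v(y) = C1 + y^4/6 + y^2/4 - 4*exp(-3*y)/21


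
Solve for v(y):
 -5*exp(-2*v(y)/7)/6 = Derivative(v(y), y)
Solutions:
 v(y) = 7*log(-sqrt(C1 - 5*y)) - 7*log(21)/2
 v(y) = 7*log(C1 - 5*y)/2 - 7*log(21)/2


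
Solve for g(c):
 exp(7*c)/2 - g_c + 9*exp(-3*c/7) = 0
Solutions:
 g(c) = C1 + exp(7*c)/14 - 21*exp(-3*c/7)


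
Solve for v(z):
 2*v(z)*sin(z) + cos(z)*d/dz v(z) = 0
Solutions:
 v(z) = C1*cos(z)^2


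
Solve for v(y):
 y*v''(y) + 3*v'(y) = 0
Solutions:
 v(y) = C1 + C2/y^2


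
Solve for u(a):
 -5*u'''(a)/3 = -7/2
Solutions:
 u(a) = C1 + C2*a + C3*a^2 + 7*a^3/20


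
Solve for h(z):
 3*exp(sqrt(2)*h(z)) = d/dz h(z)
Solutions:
 h(z) = sqrt(2)*(2*log(-1/(C1 + 3*z)) - log(2))/4


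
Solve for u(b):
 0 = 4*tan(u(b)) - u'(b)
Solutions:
 u(b) = pi - asin(C1*exp(4*b))
 u(b) = asin(C1*exp(4*b))


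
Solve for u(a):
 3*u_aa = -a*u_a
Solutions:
 u(a) = C1 + C2*erf(sqrt(6)*a/6)


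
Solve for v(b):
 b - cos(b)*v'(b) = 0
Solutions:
 v(b) = C1 + Integral(b/cos(b), b)


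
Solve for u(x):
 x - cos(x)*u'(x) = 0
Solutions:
 u(x) = C1 + Integral(x/cos(x), x)


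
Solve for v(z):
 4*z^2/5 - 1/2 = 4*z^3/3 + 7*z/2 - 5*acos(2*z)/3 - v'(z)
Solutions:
 v(z) = C1 + z^4/3 - 4*z^3/15 + 7*z^2/4 - 5*z*acos(2*z)/3 + z/2 + 5*sqrt(1 - 4*z^2)/6


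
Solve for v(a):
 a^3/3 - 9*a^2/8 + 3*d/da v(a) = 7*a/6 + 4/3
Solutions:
 v(a) = C1 - a^4/36 + a^3/8 + 7*a^2/36 + 4*a/9


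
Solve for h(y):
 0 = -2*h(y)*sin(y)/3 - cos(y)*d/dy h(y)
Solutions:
 h(y) = C1*cos(y)^(2/3)


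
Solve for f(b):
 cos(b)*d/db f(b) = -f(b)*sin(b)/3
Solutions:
 f(b) = C1*cos(b)^(1/3)


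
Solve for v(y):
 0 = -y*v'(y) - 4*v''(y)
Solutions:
 v(y) = C1 + C2*erf(sqrt(2)*y/4)


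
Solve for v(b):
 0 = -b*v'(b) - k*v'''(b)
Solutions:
 v(b) = C1 + Integral(C2*airyai(b*(-1/k)^(1/3)) + C3*airybi(b*(-1/k)^(1/3)), b)


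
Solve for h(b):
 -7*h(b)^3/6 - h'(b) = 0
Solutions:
 h(b) = -sqrt(3)*sqrt(-1/(C1 - 7*b))
 h(b) = sqrt(3)*sqrt(-1/(C1 - 7*b))


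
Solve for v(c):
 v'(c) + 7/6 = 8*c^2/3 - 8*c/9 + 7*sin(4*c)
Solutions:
 v(c) = C1 + 8*c^3/9 - 4*c^2/9 - 7*c/6 - 7*cos(4*c)/4


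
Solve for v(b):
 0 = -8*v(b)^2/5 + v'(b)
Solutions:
 v(b) = -5/(C1 + 8*b)


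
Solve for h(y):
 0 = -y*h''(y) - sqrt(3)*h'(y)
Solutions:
 h(y) = C1 + C2*y^(1 - sqrt(3))


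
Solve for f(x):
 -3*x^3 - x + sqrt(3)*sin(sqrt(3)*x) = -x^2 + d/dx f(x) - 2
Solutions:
 f(x) = C1 - 3*x^4/4 + x^3/3 - x^2/2 + 2*x - cos(sqrt(3)*x)


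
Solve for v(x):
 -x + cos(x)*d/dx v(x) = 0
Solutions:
 v(x) = C1 + Integral(x/cos(x), x)


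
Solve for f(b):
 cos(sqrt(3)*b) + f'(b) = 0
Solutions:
 f(b) = C1 - sqrt(3)*sin(sqrt(3)*b)/3


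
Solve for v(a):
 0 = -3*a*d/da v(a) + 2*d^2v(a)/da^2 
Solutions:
 v(a) = C1 + C2*erfi(sqrt(3)*a/2)


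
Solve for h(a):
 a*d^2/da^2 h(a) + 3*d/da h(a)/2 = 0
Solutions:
 h(a) = C1 + C2/sqrt(a)


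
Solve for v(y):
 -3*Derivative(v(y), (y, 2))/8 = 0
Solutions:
 v(y) = C1 + C2*y


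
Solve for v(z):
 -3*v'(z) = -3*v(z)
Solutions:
 v(z) = C1*exp(z)


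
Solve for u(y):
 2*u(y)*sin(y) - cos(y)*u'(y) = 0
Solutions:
 u(y) = C1/cos(y)^2


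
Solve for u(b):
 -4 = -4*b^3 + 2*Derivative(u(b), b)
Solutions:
 u(b) = C1 + b^4/2 - 2*b


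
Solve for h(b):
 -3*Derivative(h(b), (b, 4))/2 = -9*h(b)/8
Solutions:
 h(b) = C1*exp(-sqrt(2)*3^(1/4)*b/2) + C2*exp(sqrt(2)*3^(1/4)*b/2) + C3*sin(sqrt(2)*3^(1/4)*b/2) + C4*cos(sqrt(2)*3^(1/4)*b/2)


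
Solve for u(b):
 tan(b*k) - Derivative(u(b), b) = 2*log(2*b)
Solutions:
 u(b) = C1 - 2*b*log(b) - 2*b*log(2) + 2*b + Piecewise((-log(cos(b*k))/k, Ne(k, 0)), (0, True))


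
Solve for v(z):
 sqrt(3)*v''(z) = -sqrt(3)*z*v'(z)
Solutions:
 v(z) = C1 + C2*erf(sqrt(2)*z/2)


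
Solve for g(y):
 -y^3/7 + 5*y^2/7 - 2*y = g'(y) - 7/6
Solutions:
 g(y) = C1 - y^4/28 + 5*y^3/21 - y^2 + 7*y/6


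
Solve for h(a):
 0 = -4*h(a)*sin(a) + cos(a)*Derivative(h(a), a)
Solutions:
 h(a) = C1/cos(a)^4


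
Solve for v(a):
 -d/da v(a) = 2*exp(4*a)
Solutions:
 v(a) = C1 - exp(4*a)/2


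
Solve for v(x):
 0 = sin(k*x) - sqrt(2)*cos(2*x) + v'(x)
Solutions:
 v(x) = C1 + sqrt(2)*sin(2*x)/2 + cos(k*x)/k


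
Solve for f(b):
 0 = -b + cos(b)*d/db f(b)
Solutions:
 f(b) = C1 + Integral(b/cos(b), b)


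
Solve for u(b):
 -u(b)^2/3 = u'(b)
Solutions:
 u(b) = 3/(C1 + b)


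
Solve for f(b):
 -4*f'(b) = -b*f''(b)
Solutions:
 f(b) = C1 + C2*b^5


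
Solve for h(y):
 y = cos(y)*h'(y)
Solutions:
 h(y) = C1 + Integral(y/cos(y), y)


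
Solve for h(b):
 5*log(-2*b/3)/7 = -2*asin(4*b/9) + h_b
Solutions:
 h(b) = C1 + 5*b*log(-b)/7 + 2*b*asin(4*b/9) - 5*b*log(3)/7 - 5*b/7 + 5*b*log(2)/7 + sqrt(81 - 16*b^2)/2


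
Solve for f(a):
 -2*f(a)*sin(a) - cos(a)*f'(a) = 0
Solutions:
 f(a) = C1*cos(a)^2


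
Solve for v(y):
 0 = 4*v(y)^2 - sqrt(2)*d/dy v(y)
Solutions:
 v(y) = -1/(C1 + 2*sqrt(2)*y)


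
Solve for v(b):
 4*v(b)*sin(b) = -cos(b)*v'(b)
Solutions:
 v(b) = C1*cos(b)^4


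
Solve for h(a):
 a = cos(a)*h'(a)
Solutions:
 h(a) = C1 + Integral(a/cos(a), a)


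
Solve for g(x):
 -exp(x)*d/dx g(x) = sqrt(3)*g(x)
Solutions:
 g(x) = C1*exp(sqrt(3)*exp(-x))


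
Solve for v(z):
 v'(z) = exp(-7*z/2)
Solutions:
 v(z) = C1 - 2*exp(-7*z/2)/7


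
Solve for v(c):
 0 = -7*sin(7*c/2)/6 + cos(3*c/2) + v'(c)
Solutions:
 v(c) = C1 - 2*sin(3*c/2)/3 - cos(7*c/2)/3


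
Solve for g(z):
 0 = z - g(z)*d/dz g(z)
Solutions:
 g(z) = -sqrt(C1 + z^2)
 g(z) = sqrt(C1 + z^2)


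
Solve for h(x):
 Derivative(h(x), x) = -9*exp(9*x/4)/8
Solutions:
 h(x) = C1 - exp(9*x/4)/2


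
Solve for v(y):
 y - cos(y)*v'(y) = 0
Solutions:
 v(y) = C1 + Integral(y/cos(y), y)


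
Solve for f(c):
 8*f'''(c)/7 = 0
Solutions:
 f(c) = C1 + C2*c + C3*c^2


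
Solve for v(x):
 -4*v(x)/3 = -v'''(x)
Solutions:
 v(x) = C3*exp(6^(2/3)*x/3) + (C1*sin(2^(2/3)*3^(1/6)*x/2) + C2*cos(2^(2/3)*3^(1/6)*x/2))*exp(-6^(2/3)*x/6)


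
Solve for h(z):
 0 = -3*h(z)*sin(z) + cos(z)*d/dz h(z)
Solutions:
 h(z) = C1/cos(z)^3


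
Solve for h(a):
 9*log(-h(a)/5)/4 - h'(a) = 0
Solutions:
 -4*Integral(1/(log(-_y) - log(5)), (_y, h(a)))/9 = C1 - a


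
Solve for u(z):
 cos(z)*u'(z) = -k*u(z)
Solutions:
 u(z) = C1*exp(k*(log(sin(z) - 1) - log(sin(z) + 1))/2)


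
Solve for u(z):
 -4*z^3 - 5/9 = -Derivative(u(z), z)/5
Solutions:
 u(z) = C1 + 5*z^4 + 25*z/9


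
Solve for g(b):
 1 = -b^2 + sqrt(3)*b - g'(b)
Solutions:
 g(b) = C1 - b^3/3 + sqrt(3)*b^2/2 - b


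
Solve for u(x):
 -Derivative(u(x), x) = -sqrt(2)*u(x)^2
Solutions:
 u(x) = -1/(C1 + sqrt(2)*x)


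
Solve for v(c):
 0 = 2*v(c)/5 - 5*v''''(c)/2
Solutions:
 v(c) = C1*exp(-sqrt(10)*c/5) + C2*exp(sqrt(10)*c/5) + C3*sin(sqrt(10)*c/5) + C4*cos(sqrt(10)*c/5)


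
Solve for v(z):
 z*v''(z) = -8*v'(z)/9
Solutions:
 v(z) = C1 + C2*z^(1/9)


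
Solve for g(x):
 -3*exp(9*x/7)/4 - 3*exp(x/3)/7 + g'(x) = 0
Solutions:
 g(x) = C1 + 7*exp(9*x/7)/12 + 9*exp(x/3)/7


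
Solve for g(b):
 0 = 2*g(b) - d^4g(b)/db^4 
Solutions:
 g(b) = C1*exp(-2^(1/4)*b) + C2*exp(2^(1/4)*b) + C3*sin(2^(1/4)*b) + C4*cos(2^(1/4)*b)


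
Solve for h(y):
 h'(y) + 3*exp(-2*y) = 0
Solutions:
 h(y) = C1 + 3*exp(-2*y)/2


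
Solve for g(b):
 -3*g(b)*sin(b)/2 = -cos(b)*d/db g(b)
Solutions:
 g(b) = C1/cos(b)^(3/2)


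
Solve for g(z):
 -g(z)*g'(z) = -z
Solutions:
 g(z) = -sqrt(C1 + z^2)
 g(z) = sqrt(C1 + z^2)


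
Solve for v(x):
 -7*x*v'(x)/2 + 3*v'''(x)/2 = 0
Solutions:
 v(x) = C1 + Integral(C2*airyai(3^(2/3)*7^(1/3)*x/3) + C3*airybi(3^(2/3)*7^(1/3)*x/3), x)


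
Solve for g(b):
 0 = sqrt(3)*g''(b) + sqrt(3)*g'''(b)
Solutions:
 g(b) = C1 + C2*b + C3*exp(-b)


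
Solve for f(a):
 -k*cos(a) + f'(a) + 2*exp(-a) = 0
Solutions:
 f(a) = C1 + k*sin(a) + 2*exp(-a)


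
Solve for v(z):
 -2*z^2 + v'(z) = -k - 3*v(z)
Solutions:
 v(z) = C1*exp(-3*z) - k/3 + 2*z^2/3 - 4*z/9 + 4/27


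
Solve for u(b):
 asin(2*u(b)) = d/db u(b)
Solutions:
 Integral(1/asin(2*_y), (_y, u(b))) = C1 + b


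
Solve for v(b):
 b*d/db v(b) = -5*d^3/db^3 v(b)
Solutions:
 v(b) = C1 + Integral(C2*airyai(-5^(2/3)*b/5) + C3*airybi(-5^(2/3)*b/5), b)


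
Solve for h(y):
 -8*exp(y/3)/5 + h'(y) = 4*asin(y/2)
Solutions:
 h(y) = C1 + 4*y*asin(y/2) + 4*sqrt(4 - y^2) + 24*exp(y/3)/5


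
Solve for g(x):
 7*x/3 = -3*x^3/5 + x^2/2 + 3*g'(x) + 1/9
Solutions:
 g(x) = C1 + x^4/20 - x^3/18 + 7*x^2/18 - x/27


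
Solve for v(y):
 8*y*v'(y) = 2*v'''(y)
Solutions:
 v(y) = C1 + Integral(C2*airyai(2^(2/3)*y) + C3*airybi(2^(2/3)*y), y)


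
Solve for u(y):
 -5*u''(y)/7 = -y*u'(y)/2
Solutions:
 u(y) = C1 + C2*erfi(sqrt(35)*y/10)


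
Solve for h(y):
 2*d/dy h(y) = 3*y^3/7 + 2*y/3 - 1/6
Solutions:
 h(y) = C1 + 3*y^4/56 + y^2/6 - y/12


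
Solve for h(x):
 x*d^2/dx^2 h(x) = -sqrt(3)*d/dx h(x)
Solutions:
 h(x) = C1 + C2*x^(1 - sqrt(3))


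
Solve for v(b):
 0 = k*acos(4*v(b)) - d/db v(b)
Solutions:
 Integral(1/acos(4*_y), (_y, v(b))) = C1 + b*k


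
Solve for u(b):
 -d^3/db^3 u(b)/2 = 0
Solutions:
 u(b) = C1 + C2*b + C3*b^2


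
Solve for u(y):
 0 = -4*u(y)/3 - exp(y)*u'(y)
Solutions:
 u(y) = C1*exp(4*exp(-y)/3)


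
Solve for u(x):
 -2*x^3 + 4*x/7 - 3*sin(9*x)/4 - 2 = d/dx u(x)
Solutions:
 u(x) = C1 - x^4/2 + 2*x^2/7 - 2*x + cos(9*x)/12


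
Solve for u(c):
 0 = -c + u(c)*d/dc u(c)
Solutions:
 u(c) = -sqrt(C1 + c^2)
 u(c) = sqrt(C1 + c^2)


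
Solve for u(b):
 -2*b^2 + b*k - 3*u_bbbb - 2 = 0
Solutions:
 u(b) = C1 + C2*b + C3*b^2 + C4*b^3 - b^6/540 + b^5*k/360 - b^4/36


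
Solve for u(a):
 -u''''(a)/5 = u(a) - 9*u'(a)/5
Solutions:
 u(a) = (C1/sqrt(exp(a*sqrt(-12^(1/3)*(sqrt(435441) + 729)^(1/3)/6 - 20*18^(1/3)/(3*(sqrt(435441) + 729)^(1/3)) + 18*sqrt(6)/sqrt(40*18^(1/3)/(sqrt(435441) + 729)^(1/3) + 12^(1/3)*(sqrt(435441) + 729)^(1/3))))) + C2*sqrt(exp(a*sqrt(-12^(1/3)*(sqrt(435441) + 729)^(1/3)/6 - 20*18^(1/3)/(3*(sqrt(435441) + 729)^(1/3)) + 18*sqrt(6)/sqrt(40*18^(1/3)/(sqrt(435441) + 729)^(1/3) + 12^(1/3)*(sqrt(435441) + 729)^(1/3))))))*exp(sqrt(6)*a*sqrt(40*18^(1/3)/(sqrt(435441) + 729)^(1/3) + 12^(1/3)*(sqrt(435441) + 729)^(1/3))/12) + (C3*sin(a*sqrt(20*18^(1/3)/(3*(sqrt(435441) + 729)^(1/3)) + 12^(1/3)*(sqrt(435441) + 729)^(1/3)/6 + 18*sqrt(6)/sqrt(40*18^(1/3)/(sqrt(435441) + 729)^(1/3) + 12^(1/3)*(sqrt(435441) + 729)^(1/3)))/2) + C4*cos(a*sqrt(20*18^(1/3)/(3*(sqrt(435441) + 729)^(1/3)) + 12^(1/3)*(sqrt(435441) + 729)^(1/3)/6 + 18*sqrt(6)/sqrt(40*18^(1/3)/(sqrt(435441) + 729)^(1/3) + 12^(1/3)*(sqrt(435441) + 729)^(1/3)))/2))*exp(-sqrt(6)*a*sqrt(40*18^(1/3)/(sqrt(435441) + 729)^(1/3) + 12^(1/3)*(sqrt(435441) + 729)^(1/3))/12)


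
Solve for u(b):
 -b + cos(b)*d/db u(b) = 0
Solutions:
 u(b) = C1 + Integral(b/cos(b), b)


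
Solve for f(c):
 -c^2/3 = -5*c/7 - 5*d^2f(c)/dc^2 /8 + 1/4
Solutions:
 f(c) = C1 + C2*c + 2*c^4/45 - 4*c^3/21 + c^2/5


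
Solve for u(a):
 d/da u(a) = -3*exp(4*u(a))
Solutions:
 u(a) = log(-I*(1/(C1 + 12*a))^(1/4))
 u(a) = log(I*(1/(C1 + 12*a))^(1/4))
 u(a) = log(-(1/(C1 + 12*a))^(1/4))
 u(a) = log(1/(C1 + 12*a))/4


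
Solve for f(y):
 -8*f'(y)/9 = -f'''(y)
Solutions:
 f(y) = C1 + C2*exp(-2*sqrt(2)*y/3) + C3*exp(2*sqrt(2)*y/3)


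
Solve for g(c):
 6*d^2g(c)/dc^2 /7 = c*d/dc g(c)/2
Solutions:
 g(c) = C1 + C2*erfi(sqrt(42)*c/12)


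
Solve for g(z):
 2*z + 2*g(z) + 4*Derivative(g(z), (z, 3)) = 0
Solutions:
 g(z) = C3*exp(-2^(2/3)*z/2) - z + (C1*sin(2^(2/3)*sqrt(3)*z/4) + C2*cos(2^(2/3)*sqrt(3)*z/4))*exp(2^(2/3)*z/4)


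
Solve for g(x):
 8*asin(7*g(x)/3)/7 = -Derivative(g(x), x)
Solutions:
 Integral(1/asin(7*_y/3), (_y, g(x))) = C1 - 8*x/7


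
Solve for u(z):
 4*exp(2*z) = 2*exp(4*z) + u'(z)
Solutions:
 u(z) = C1 - exp(4*z)/2 + 2*exp(2*z)


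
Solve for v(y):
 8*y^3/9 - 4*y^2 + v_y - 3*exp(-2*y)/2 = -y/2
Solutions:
 v(y) = C1 - 2*y^4/9 + 4*y^3/3 - y^2/4 - 3*exp(-2*y)/4


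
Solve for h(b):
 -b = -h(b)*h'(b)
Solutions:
 h(b) = -sqrt(C1 + b^2)
 h(b) = sqrt(C1 + b^2)


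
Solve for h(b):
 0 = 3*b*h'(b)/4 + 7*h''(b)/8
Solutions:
 h(b) = C1 + C2*erf(sqrt(21)*b/7)


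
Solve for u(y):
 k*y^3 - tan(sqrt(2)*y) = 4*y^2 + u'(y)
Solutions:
 u(y) = C1 + k*y^4/4 - 4*y^3/3 + sqrt(2)*log(cos(sqrt(2)*y))/2


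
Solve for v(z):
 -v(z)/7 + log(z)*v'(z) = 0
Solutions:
 v(z) = C1*exp(li(z)/7)


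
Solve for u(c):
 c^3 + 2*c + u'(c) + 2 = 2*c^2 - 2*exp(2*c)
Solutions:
 u(c) = C1 - c^4/4 + 2*c^3/3 - c^2 - 2*c - exp(2*c)


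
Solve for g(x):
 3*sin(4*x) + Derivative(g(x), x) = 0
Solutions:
 g(x) = C1 + 3*cos(4*x)/4


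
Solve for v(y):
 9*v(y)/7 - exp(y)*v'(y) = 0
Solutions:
 v(y) = C1*exp(-9*exp(-y)/7)


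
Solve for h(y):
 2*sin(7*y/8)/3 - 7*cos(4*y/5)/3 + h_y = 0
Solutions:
 h(y) = C1 + 35*sin(4*y/5)/12 + 16*cos(7*y/8)/21


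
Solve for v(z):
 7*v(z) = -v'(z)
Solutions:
 v(z) = C1*exp(-7*z)


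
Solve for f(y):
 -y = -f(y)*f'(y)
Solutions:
 f(y) = -sqrt(C1 + y^2)
 f(y) = sqrt(C1 + y^2)


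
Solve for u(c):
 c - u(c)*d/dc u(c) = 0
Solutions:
 u(c) = -sqrt(C1 + c^2)
 u(c) = sqrt(C1 + c^2)


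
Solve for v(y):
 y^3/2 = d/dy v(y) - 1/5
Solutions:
 v(y) = C1 + y^4/8 + y/5


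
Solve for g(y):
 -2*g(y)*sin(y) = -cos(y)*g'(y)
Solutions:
 g(y) = C1/cos(y)^2


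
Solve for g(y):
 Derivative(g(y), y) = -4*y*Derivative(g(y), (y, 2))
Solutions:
 g(y) = C1 + C2*y^(3/4)


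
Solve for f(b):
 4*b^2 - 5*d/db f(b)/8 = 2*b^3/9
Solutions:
 f(b) = C1 - 4*b^4/45 + 32*b^3/15


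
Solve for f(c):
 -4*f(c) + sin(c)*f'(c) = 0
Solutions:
 f(c) = C1*(cos(c)^2 - 2*cos(c) + 1)/(cos(c)^2 + 2*cos(c) + 1)


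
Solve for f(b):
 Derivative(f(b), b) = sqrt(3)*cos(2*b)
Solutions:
 f(b) = C1 + sqrt(3)*sin(2*b)/2


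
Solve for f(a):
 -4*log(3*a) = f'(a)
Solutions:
 f(a) = C1 - 4*a*log(a) - a*log(81) + 4*a


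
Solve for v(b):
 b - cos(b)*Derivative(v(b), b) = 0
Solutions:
 v(b) = C1 + Integral(b/cos(b), b)


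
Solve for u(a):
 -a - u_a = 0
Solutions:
 u(a) = C1 - a^2/2


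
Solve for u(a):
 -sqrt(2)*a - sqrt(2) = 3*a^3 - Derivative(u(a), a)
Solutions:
 u(a) = C1 + 3*a^4/4 + sqrt(2)*a^2/2 + sqrt(2)*a


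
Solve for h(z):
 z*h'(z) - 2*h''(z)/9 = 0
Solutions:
 h(z) = C1 + C2*erfi(3*z/2)


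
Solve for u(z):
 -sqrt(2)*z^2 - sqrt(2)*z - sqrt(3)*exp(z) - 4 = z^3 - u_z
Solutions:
 u(z) = C1 + z^4/4 + sqrt(2)*z^3/3 + sqrt(2)*z^2/2 + 4*z + sqrt(3)*exp(z)


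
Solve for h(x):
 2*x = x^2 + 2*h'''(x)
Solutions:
 h(x) = C1 + C2*x + C3*x^2 - x^5/120 + x^4/24


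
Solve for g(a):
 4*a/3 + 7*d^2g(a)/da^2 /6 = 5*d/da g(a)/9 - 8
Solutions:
 g(a) = C1 + C2*exp(10*a/21) + 6*a^2/5 + 486*a/25


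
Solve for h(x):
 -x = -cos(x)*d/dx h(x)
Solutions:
 h(x) = C1 + Integral(x/cos(x), x)


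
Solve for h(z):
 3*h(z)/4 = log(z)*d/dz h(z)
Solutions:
 h(z) = C1*exp(3*li(z)/4)


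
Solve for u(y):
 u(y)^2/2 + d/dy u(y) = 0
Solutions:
 u(y) = 2/(C1 + y)


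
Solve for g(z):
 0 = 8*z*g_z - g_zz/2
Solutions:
 g(z) = C1 + C2*erfi(2*sqrt(2)*z)


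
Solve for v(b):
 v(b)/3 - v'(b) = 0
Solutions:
 v(b) = C1*exp(b/3)


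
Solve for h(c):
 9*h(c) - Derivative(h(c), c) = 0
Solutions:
 h(c) = C1*exp(9*c)


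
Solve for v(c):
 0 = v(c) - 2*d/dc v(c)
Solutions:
 v(c) = C1*exp(c/2)


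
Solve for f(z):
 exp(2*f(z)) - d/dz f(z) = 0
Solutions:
 f(z) = log(-sqrt(-1/(C1 + z))) - log(2)/2
 f(z) = log(-1/(C1 + z))/2 - log(2)/2


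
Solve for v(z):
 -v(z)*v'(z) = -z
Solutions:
 v(z) = -sqrt(C1 + z^2)
 v(z) = sqrt(C1 + z^2)


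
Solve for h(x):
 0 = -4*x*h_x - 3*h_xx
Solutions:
 h(x) = C1 + C2*erf(sqrt(6)*x/3)


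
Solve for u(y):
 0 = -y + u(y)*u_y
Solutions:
 u(y) = -sqrt(C1 + y^2)
 u(y) = sqrt(C1 + y^2)


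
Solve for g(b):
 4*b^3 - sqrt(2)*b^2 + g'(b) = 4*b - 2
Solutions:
 g(b) = C1 - b^4 + sqrt(2)*b^3/3 + 2*b^2 - 2*b


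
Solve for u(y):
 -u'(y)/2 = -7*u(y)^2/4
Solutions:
 u(y) = -2/(C1 + 7*y)


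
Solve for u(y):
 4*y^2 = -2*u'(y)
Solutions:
 u(y) = C1 - 2*y^3/3


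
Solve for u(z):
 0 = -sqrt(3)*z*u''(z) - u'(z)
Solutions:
 u(z) = C1 + C2*z^(1 - sqrt(3)/3)


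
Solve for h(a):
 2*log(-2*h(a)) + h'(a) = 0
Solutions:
 Integral(1/(log(-_y) + log(2)), (_y, h(a)))/2 = C1 - a


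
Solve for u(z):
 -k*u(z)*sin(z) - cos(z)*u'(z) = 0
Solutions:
 u(z) = C1*exp(k*log(cos(z)))


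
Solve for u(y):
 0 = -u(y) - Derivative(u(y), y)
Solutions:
 u(y) = C1*exp(-y)


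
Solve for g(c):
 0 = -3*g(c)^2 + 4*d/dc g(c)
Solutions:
 g(c) = -4/(C1 + 3*c)


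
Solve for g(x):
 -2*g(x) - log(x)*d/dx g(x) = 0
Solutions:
 g(x) = C1*exp(-2*li(x))


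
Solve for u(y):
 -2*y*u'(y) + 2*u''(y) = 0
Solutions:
 u(y) = C1 + C2*erfi(sqrt(2)*y/2)


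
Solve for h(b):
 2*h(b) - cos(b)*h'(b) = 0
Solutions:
 h(b) = C1*(sin(b) + 1)/(sin(b) - 1)


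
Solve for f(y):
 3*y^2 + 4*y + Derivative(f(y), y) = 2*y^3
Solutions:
 f(y) = C1 + y^4/2 - y^3 - 2*y^2


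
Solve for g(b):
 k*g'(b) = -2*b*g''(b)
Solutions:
 g(b) = C1 + b^(1 - re(k)/2)*(C2*sin(log(b)*Abs(im(k))/2) + C3*cos(log(b)*im(k)/2))


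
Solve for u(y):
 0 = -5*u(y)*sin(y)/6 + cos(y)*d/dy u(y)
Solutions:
 u(y) = C1/cos(y)^(5/6)


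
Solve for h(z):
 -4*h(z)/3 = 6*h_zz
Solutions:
 h(z) = C1*sin(sqrt(2)*z/3) + C2*cos(sqrt(2)*z/3)


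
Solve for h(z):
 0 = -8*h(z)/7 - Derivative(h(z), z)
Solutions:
 h(z) = C1*exp(-8*z/7)


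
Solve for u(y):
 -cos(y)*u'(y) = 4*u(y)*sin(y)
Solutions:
 u(y) = C1*cos(y)^4


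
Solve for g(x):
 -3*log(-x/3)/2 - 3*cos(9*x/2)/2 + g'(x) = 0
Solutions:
 g(x) = C1 + 3*x*log(-x)/2 - 3*x*log(3)/2 - 3*x/2 + sin(9*x/2)/3


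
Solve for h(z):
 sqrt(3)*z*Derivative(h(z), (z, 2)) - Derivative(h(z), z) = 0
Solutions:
 h(z) = C1 + C2*z^(sqrt(3)/3 + 1)


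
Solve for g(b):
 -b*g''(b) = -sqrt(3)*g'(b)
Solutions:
 g(b) = C1 + C2*b^(1 + sqrt(3))


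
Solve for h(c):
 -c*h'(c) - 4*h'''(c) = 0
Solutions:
 h(c) = C1 + Integral(C2*airyai(-2^(1/3)*c/2) + C3*airybi(-2^(1/3)*c/2), c)


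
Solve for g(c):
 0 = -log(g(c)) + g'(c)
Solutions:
 li(g(c)) = C1 + c


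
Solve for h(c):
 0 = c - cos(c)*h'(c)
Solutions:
 h(c) = C1 + Integral(c/cos(c), c)


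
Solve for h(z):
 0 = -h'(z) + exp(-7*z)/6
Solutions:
 h(z) = C1 - exp(-7*z)/42


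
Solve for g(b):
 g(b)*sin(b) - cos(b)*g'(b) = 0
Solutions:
 g(b) = C1/cos(b)


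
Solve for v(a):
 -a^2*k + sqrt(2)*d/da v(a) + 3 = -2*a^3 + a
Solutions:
 v(a) = C1 - sqrt(2)*a^4/4 + sqrt(2)*a^3*k/6 + sqrt(2)*a^2/4 - 3*sqrt(2)*a/2


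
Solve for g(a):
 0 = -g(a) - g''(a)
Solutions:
 g(a) = C1*sin(a) + C2*cos(a)


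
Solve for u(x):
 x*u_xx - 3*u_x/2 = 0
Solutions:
 u(x) = C1 + C2*x^(5/2)


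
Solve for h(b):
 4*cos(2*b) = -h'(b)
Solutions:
 h(b) = C1 - 2*sin(2*b)


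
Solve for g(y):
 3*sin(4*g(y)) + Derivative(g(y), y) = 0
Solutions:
 g(y) = -acos((-C1 - exp(24*y))/(C1 - exp(24*y)))/4 + pi/2
 g(y) = acos((-C1 - exp(24*y))/(C1 - exp(24*y)))/4


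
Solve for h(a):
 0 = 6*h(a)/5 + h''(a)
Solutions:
 h(a) = C1*sin(sqrt(30)*a/5) + C2*cos(sqrt(30)*a/5)


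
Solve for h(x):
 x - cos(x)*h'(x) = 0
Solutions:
 h(x) = C1 + Integral(x/cos(x), x)


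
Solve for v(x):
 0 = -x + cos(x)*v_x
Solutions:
 v(x) = C1 + Integral(x/cos(x), x)


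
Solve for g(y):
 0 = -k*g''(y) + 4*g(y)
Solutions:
 g(y) = C1*exp(-2*y*sqrt(1/k)) + C2*exp(2*y*sqrt(1/k))


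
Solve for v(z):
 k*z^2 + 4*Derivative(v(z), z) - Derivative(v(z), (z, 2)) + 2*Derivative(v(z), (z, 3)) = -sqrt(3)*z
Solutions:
 v(z) = C1 - k*z^3/12 - k*z^2/16 + 7*k*z/32 - sqrt(3)*z^2/8 - sqrt(3)*z/16 + (C2*sin(sqrt(31)*z/4) + C3*cos(sqrt(31)*z/4))*exp(z/4)


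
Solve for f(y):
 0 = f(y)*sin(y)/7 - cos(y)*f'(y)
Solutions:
 f(y) = C1/cos(y)^(1/7)


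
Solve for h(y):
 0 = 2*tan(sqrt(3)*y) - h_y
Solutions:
 h(y) = C1 - 2*sqrt(3)*log(cos(sqrt(3)*y))/3


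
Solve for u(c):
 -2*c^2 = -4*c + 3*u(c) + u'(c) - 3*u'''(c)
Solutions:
 u(c) = C1*exp(-2^(1/3)*c*(2/(5*sqrt(29) + 27)^(1/3) + 2^(1/3)*(5*sqrt(29) + 27)^(1/3))/12)*sin(2^(1/3)*sqrt(3)*c*(-2^(1/3)*(5*sqrt(29) + 27)^(1/3) + 2/(5*sqrt(29) + 27)^(1/3))/12) + C2*exp(-2^(1/3)*c*(2/(5*sqrt(29) + 27)^(1/3) + 2^(1/3)*(5*sqrt(29) + 27)^(1/3))/12)*cos(2^(1/3)*sqrt(3)*c*(-2^(1/3)*(5*sqrt(29) + 27)^(1/3) + 2/(5*sqrt(29) + 27)^(1/3))/12) + C3*exp(2^(1/3)*c*(2/(5*sqrt(29) + 27)^(1/3) + 2^(1/3)*(5*sqrt(29) + 27)^(1/3))/6) - 2*c^2/3 + 16*c/9 - 16/27


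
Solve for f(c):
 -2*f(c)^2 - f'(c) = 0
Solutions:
 f(c) = 1/(C1 + 2*c)


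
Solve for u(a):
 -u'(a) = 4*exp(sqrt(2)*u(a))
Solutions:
 u(a) = sqrt(2)*(2*log(1/(C1 + 4*a)) - log(2))/4


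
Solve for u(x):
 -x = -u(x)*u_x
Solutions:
 u(x) = -sqrt(C1 + x^2)
 u(x) = sqrt(C1 + x^2)


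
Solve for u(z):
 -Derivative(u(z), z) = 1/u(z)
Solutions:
 u(z) = -sqrt(C1 - 2*z)
 u(z) = sqrt(C1 - 2*z)


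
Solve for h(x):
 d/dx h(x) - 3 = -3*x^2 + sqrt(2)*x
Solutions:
 h(x) = C1 - x^3 + sqrt(2)*x^2/2 + 3*x


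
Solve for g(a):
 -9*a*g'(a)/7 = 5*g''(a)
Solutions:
 g(a) = C1 + C2*erf(3*sqrt(70)*a/70)


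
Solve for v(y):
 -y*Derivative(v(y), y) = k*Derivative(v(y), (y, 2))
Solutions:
 v(y) = C1 + C2*sqrt(k)*erf(sqrt(2)*y*sqrt(1/k)/2)


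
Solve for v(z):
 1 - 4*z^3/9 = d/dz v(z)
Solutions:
 v(z) = C1 - z^4/9 + z


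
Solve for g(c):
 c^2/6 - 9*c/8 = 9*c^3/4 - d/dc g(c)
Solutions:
 g(c) = C1 + 9*c^4/16 - c^3/18 + 9*c^2/16


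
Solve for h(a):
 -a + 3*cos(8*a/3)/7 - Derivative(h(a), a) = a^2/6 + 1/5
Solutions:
 h(a) = C1 - a^3/18 - a^2/2 - a/5 + 9*sin(8*a/3)/56


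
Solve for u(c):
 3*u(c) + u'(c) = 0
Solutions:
 u(c) = C1*exp(-3*c)


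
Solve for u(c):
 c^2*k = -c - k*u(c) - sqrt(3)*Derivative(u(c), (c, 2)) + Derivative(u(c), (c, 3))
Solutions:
 u(c) = C1*exp(c*(-3^(1/3)*(-9*k/2 + sqrt((9*k + 2*sqrt(3))^2 - 12)/2 - sqrt(3))^(1/3) + sqrt(3) - 3^(2/3)/(-9*k/2 + sqrt((9*k + 2*sqrt(3))^2 - 12)/2 - sqrt(3))^(1/3))/3) + C2*exp(c*(3^(1/3)*(-9*k/2 + sqrt((9*k + 2*sqrt(3))^2 - 12)/2 - sqrt(3))^(1/3)/6 - 3^(5/6)*I*(-9*k/2 + sqrt((9*k + 2*sqrt(3))^2 - 12)/2 - sqrt(3))^(1/3)/6 + sqrt(3)/3 - 2/((-3^(1/3) + 3^(5/6)*I)*(-9*k/2 + sqrt((9*k + 2*sqrt(3))^2 - 12)/2 - sqrt(3))^(1/3)))) + C3*exp(c*(3^(1/3)*(-9*k/2 + sqrt((9*k + 2*sqrt(3))^2 - 12)/2 - sqrt(3))^(1/3)/6 + 3^(5/6)*I*(-9*k/2 + sqrt((9*k + 2*sqrt(3))^2 - 12)/2 - sqrt(3))^(1/3)/6 + sqrt(3)/3 + 2/((3^(1/3) + 3^(5/6)*I)*(-9*k/2 + sqrt((9*k + 2*sqrt(3))^2 - 12)/2 - sqrt(3))^(1/3)))) - c^2 - c/k + 2*sqrt(3)/k


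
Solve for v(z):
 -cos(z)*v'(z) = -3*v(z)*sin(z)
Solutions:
 v(z) = C1/cos(z)^3


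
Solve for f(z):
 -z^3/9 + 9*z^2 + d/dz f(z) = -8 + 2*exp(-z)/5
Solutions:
 f(z) = C1 + z^4/36 - 3*z^3 - 8*z - 2*exp(-z)/5


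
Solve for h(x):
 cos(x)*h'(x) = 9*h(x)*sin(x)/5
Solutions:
 h(x) = C1/cos(x)^(9/5)


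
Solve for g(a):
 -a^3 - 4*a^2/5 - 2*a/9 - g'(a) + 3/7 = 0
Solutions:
 g(a) = C1 - a^4/4 - 4*a^3/15 - a^2/9 + 3*a/7


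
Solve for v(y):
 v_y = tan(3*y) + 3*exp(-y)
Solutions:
 v(y) = C1 + log(tan(3*y)^2 + 1)/6 - 3*exp(-y)


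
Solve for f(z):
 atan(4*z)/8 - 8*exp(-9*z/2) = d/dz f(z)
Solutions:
 f(z) = C1 + z*atan(4*z)/8 - log(16*z^2 + 1)/64 + 16*exp(-9*z/2)/9


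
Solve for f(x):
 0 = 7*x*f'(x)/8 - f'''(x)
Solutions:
 f(x) = C1 + Integral(C2*airyai(7^(1/3)*x/2) + C3*airybi(7^(1/3)*x/2), x)


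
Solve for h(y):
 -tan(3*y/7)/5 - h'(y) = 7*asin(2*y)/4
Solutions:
 h(y) = C1 - 7*y*asin(2*y)/4 - 7*sqrt(1 - 4*y^2)/8 + 7*log(cos(3*y/7))/15


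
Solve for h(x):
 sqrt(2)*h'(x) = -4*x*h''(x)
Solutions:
 h(x) = C1 + C2*x^(1 - sqrt(2)/4)


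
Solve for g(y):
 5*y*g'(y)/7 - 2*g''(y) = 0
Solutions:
 g(y) = C1 + C2*erfi(sqrt(35)*y/14)


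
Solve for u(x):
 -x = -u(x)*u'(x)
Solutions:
 u(x) = -sqrt(C1 + x^2)
 u(x) = sqrt(C1 + x^2)


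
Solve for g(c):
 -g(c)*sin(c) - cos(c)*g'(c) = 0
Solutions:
 g(c) = C1*cos(c)


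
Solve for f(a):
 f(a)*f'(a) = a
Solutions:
 f(a) = -sqrt(C1 + a^2)
 f(a) = sqrt(C1 + a^2)


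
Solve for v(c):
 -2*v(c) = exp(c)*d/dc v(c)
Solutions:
 v(c) = C1*exp(2*exp(-c))


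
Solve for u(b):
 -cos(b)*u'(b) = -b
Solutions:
 u(b) = C1 + Integral(b/cos(b), b)


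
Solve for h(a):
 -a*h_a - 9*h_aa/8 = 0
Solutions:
 h(a) = C1 + C2*erf(2*a/3)


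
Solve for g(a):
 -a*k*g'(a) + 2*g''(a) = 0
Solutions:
 g(a) = Piecewise((-sqrt(pi)*C1*erf(a*sqrt(-k)/2)/sqrt(-k) - C2, (k > 0) | (k < 0)), (-C1*a - C2, True))


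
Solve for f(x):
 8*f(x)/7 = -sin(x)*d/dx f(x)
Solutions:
 f(x) = C1*(cos(x) + 1)^(4/7)/(cos(x) - 1)^(4/7)


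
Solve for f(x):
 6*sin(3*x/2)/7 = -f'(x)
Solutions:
 f(x) = C1 + 4*cos(3*x/2)/7


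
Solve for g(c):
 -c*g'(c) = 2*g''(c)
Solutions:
 g(c) = C1 + C2*erf(c/2)


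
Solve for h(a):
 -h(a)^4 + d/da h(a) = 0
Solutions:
 h(a) = (-1/(C1 + 3*a))^(1/3)
 h(a) = (-1/(C1 + a))^(1/3)*(-3^(2/3) - 3*3^(1/6)*I)/6
 h(a) = (-1/(C1 + a))^(1/3)*(-3^(2/3) + 3*3^(1/6)*I)/6


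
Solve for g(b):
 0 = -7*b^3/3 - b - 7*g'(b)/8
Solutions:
 g(b) = C1 - 2*b^4/3 - 4*b^2/7


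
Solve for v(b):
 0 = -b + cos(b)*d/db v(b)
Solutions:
 v(b) = C1 + Integral(b/cos(b), b)


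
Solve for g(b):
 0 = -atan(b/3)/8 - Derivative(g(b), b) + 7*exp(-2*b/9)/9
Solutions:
 g(b) = C1 - b*atan(b/3)/8 + 3*log(b^2 + 9)/16 - 7*exp(-2*b/9)/2


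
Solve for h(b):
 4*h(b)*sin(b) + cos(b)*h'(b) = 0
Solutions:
 h(b) = C1*cos(b)^4


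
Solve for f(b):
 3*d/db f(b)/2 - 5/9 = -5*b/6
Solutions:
 f(b) = C1 - 5*b^2/18 + 10*b/27


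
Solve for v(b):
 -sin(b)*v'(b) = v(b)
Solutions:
 v(b) = C1*sqrt(cos(b) + 1)/sqrt(cos(b) - 1)


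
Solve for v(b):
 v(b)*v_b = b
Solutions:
 v(b) = -sqrt(C1 + b^2)
 v(b) = sqrt(C1 + b^2)


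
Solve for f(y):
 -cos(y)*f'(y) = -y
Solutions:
 f(y) = C1 + Integral(y/cos(y), y)


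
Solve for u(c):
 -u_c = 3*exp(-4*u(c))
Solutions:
 u(c) = log(-I*(C1 - 12*c)^(1/4))
 u(c) = log(I*(C1 - 12*c)^(1/4))
 u(c) = log(-(C1 - 12*c)^(1/4))
 u(c) = log(C1 - 12*c)/4


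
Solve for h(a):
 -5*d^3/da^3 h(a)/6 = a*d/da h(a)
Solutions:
 h(a) = C1 + Integral(C2*airyai(-5^(2/3)*6^(1/3)*a/5) + C3*airybi(-5^(2/3)*6^(1/3)*a/5), a)


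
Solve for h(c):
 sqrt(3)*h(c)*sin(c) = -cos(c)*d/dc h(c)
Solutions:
 h(c) = C1*cos(c)^(sqrt(3))


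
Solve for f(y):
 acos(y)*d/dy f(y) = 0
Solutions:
 f(y) = C1


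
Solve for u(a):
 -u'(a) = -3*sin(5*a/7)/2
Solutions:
 u(a) = C1 - 21*cos(5*a/7)/10


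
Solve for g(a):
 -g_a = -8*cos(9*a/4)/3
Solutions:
 g(a) = C1 + 32*sin(9*a/4)/27


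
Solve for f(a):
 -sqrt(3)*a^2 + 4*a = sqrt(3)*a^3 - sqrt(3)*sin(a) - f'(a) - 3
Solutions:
 f(a) = C1 + sqrt(3)*a^4/4 + sqrt(3)*a^3/3 - 2*a^2 - 3*a + sqrt(3)*cos(a)


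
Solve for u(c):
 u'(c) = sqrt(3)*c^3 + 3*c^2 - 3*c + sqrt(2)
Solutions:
 u(c) = C1 + sqrt(3)*c^4/4 + c^3 - 3*c^2/2 + sqrt(2)*c


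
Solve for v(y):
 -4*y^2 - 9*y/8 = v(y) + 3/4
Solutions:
 v(y) = -4*y^2 - 9*y/8 - 3/4


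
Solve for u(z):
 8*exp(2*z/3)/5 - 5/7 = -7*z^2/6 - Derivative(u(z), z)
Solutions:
 u(z) = C1 - 7*z^3/18 + 5*z/7 - 12*exp(2*z/3)/5


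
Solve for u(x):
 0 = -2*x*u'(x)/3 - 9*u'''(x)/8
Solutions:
 u(x) = C1 + Integral(C2*airyai(-2*2^(1/3)*x/3) + C3*airybi(-2*2^(1/3)*x/3), x)


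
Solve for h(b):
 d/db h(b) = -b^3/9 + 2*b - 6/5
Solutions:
 h(b) = C1 - b^4/36 + b^2 - 6*b/5


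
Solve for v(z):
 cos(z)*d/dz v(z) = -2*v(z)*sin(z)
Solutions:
 v(z) = C1*cos(z)^2


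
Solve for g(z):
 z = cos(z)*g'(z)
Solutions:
 g(z) = C1 + Integral(z/cos(z), z)


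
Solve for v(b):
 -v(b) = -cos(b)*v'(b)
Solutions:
 v(b) = C1*sqrt(sin(b) + 1)/sqrt(sin(b) - 1)


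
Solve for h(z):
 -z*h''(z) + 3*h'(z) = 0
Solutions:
 h(z) = C1 + C2*z^4


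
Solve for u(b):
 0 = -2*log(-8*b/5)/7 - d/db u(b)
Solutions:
 u(b) = C1 - 2*b*log(-b)/7 + 2*b*(-3*log(2) + 1 + log(5))/7


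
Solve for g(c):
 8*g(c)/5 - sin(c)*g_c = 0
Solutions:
 g(c) = C1*(cos(c) - 1)^(4/5)/(cos(c) + 1)^(4/5)


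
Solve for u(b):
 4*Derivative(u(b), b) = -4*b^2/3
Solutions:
 u(b) = C1 - b^3/9


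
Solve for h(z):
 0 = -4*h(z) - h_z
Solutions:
 h(z) = C1*exp(-4*z)


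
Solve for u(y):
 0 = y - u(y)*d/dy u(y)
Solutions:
 u(y) = -sqrt(C1 + y^2)
 u(y) = sqrt(C1 + y^2)


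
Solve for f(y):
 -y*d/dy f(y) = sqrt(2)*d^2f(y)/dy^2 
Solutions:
 f(y) = C1 + C2*erf(2^(1/4)*y/2)


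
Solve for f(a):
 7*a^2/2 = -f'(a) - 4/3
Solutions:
 f(a) = C1 - 7*a^3/6 - 4*a/3


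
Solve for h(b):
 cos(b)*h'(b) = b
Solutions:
 h(b) = C1 + Integral(b/cos(b), b)


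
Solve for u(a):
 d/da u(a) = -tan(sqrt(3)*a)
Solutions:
 u(a) = C1 + sqrt(3)*log(cos(sqrt(3)*a))/3


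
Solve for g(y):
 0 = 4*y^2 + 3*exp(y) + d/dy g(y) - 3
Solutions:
 g(y) = C1 - 4*y^3/3 + 3*y - 3*exp(y)


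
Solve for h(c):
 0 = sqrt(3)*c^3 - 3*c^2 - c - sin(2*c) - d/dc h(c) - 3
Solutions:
 h(c) = C1 + sqrt(3)*c^4/4 - c^3 - c^2/2 - 3*c + cos(2*c)/2


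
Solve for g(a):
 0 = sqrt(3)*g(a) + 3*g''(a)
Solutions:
 g(a) = C1*sin(3^(3/4)*a/3) + C2*cos(3^(3/4)*a/3)


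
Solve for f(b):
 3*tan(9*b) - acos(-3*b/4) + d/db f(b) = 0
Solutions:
 f(b) = C1 + b*acos(-3*b/4) + sqrt(16 - 9*b^2)/3 + log(cos(9*b))/3


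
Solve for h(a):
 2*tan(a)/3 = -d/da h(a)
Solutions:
 h(a) = C1 + 2*log(cos(a))/3


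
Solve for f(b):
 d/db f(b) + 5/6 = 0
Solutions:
 f(b) = C1 - 5*b/6


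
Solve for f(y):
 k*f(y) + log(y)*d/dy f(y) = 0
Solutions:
 f(y) = C1*exp(-k*li(y))


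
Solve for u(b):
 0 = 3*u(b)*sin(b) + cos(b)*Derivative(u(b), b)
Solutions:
 u(b) = C1*cos(b)^3


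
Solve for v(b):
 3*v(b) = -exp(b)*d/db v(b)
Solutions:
 v(b) = C1*exp(3*exp(-b))


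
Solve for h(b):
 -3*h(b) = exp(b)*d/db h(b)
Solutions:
 h(b) = C1*exp(3*exp(-b))


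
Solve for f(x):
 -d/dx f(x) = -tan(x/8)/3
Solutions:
 f(x) = C1 - 8*log(cos(x/8))/3


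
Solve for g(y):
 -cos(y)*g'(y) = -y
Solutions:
 g(y) = C1 + Integral(y/cos(y), y)


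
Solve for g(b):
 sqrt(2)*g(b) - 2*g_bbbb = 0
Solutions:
 g(b) = C1*exp(-2^(7/8)*b/2) + C2*exp(2^(7/8)*b/2) + C3*sin(2^(7/8)*b/2) + C4*cos(2^(7/8)*b/2)


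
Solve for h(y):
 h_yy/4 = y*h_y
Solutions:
 h(y) = C1 + C2*erfi(sqrt(2)*y)


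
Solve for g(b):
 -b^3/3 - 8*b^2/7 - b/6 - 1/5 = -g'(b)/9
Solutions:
 g(b) = C1 + 3*b^4/4 + 24*b^3/7 + 3*b^2/4 + 9*b/5


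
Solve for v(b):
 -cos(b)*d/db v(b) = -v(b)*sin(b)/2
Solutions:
 v(b) = C1/sqrt(cos(b))


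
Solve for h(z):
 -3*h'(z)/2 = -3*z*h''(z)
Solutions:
 h(z) = C1 + C2*z^(3/2)


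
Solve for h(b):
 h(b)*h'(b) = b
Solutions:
 h(b) = -sqrt(C1 + b^2)
 h(b) = sqrt(C1 + b^2)


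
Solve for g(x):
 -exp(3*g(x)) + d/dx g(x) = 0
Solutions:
 g(x) = log(-1/(C1 + 3*x))/3
 g(x) = log((-1/(C1 + x))^(1/3)*(-3^(2/3) - 3*3^(1/6)*I)/6)
 g(x) = log((-1/(C1 + x))^(1/3)*(-3^(2/3) + 3*3^(1/6)*I)/6)


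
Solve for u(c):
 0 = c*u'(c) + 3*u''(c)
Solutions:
 u(c) = C1 + C2*erf(sqrt(6)*c/6)


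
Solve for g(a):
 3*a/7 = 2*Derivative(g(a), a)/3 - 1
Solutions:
 g(a) = C1 + 9*a^2/28 + 3*a/2


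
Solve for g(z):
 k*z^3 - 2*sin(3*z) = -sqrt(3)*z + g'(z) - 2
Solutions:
 g(z) = C1 + k*z^4/4 + sqrt(3)*z^2/2 + 2*z + 2*cos(3*z)/3


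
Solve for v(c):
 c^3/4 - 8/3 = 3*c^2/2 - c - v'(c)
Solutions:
 v(c) = C1 - c^4/16 + c^3/2 - c^2/2 + 8*c/3


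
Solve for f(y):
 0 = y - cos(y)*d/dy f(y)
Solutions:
 f(y) = C1 + Integral(y/cos(y), y)


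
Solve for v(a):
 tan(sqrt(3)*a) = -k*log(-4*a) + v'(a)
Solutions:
 v(a) = C1 + a*k*(log(-a) - 1) + 2*a*k*log(2) - sqrt(3)*log(cos(sqrt(3)*a))/3


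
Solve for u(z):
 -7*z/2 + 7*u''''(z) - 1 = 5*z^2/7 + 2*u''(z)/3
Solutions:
 u(z) = C1 + C2*z + C3*exp(-sqrt(42)*z/21) + C4*exp(sqrt(42)*z/21) - 5*z^4/56 - 7*z^3/8 - 12*z^2


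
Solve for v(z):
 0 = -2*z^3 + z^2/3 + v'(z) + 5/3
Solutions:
 v(z) = C1 + z^4/2 - z^3/9 - 5*z/3


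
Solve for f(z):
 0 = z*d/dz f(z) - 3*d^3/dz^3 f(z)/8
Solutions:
 f(z) = C1 + Integral(C2*airyai(2*3^(2/3)*z/3) + C3*airybi(2*3^(2/3)*z/3), z)


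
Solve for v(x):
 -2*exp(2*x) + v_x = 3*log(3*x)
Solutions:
 v(x) = C1 + 3*x*log(x) + 3*x*(-1 + log(3)) + exp(2*x)


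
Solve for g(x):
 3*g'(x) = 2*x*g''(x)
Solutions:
 g(x) = C1 + C2*x^(5/2)


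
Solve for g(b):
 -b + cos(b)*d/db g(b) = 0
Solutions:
 g(b) = C1 + Integral(b/cos(b), b)


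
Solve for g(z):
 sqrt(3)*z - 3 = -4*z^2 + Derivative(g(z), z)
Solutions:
 g(z) = C1 + 4*z^3/3 + sqrt(3)*z^2/2 - 3*z


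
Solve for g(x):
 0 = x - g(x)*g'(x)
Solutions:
 g(x) = -sqrt(C1 + x^2)
 g(x) = sqrt(C1 + x^2)


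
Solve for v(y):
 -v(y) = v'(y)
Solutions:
 v(y) = C1*exp(-y)


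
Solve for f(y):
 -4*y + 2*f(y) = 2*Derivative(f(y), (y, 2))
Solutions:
 f(y) = C1*exp(-y) + C2*exp(y) + 2*y


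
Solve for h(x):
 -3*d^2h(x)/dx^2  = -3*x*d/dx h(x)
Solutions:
 h(x) = C1 + C2*erfi(sqrt(2)*x/2)


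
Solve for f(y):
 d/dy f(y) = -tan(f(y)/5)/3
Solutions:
 f(y) = -5*asin(C1*exp(-y/15)) + 5*pi
 f(y) = 5*asin(C1*exp(-y/15))


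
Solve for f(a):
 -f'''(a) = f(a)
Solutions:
 f(a) = C3*exp(-a) + (C1*sin(sqrt(3)*a/2) + C2*cos(sqrt(3)*a/2))*exp(a/2)


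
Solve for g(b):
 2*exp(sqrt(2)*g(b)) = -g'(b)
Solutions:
 g(b) = sqrt(2)*(2*log(1/(C1 + 2*b)) - log(2))/4


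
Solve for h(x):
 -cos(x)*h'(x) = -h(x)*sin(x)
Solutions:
 h(x) = C1/cos(x)


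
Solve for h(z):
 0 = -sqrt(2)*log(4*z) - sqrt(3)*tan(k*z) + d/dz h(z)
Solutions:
 h(z) = C1 + sqrt(2)*z*(log(z) - 1) + 2*sqrt(2)*z*log(2) + sqrt(3)*Piecewise((-log(cos(k*z))/k, Ne(k, 0)), (0, True))


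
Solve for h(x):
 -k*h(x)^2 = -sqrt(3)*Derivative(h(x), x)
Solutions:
 h(x) = -3/(C1 + sqrt(3)*k*x)


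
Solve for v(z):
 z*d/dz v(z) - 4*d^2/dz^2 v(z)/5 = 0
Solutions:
 v(z) = C1 + C2*erfi(sqrt(10)*z/4)


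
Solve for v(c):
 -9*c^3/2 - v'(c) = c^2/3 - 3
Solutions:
 v(c) = C1 - 9*c^4/8 - c^3/9 + 3*c


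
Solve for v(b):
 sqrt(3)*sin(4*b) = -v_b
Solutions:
 v(b) = C1 + sqrt(3)*cos(4*b)/4


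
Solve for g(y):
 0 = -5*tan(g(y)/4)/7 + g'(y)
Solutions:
 g(y) = -4*asin(C1*exp(5*y/28)) + 4*pi
 g(y) = 4*asin(C1*exp(5*y/28))


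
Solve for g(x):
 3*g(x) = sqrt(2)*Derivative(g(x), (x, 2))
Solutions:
 g(x) = C1*exp(-2^(3/4)*sqrt(3)*x/2) + C2*exp(2^(3/4)*sqrt(3)*x/2)


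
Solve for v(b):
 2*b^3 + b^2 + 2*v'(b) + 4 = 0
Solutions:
 v(b) = C1 - b^4/4 - b^3/6 - 2*b


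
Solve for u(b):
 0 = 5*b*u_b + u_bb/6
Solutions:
 u(b) = C1 + C2*erf(sqrt(15)*b)


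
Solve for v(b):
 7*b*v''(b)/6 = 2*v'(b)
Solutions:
 v(b) = C1 + C2*b^(19/7)


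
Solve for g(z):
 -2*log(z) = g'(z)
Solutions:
 g(z) = C1 - 2*z*log(z) + 2*z


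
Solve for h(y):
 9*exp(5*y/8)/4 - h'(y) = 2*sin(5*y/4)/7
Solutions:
 h(y) = C1 + 18*exp(5*y/8)/5 + 8*cos(5*y/4)/35


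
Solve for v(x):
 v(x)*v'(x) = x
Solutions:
 v(x) = -sqrt(C1 + x^2)
 v(x) = sqrt(C1 + x^2)


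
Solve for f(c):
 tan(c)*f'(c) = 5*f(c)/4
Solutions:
 f(c) = C1*sin(c)^(5/4)


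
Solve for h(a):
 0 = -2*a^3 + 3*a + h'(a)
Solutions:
 h(a) = C1 + a^4/2 - 3*a^2/2


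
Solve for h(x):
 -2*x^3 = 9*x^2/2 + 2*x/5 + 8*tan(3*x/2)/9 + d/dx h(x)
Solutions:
 h(x) = C1 - x^4/2 - 3*x^3/2 - x^2/5 + 16*log(cos(3*x/2))/27


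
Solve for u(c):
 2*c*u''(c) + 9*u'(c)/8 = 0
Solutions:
 u(c) = C1 + C2*c^(7/16)


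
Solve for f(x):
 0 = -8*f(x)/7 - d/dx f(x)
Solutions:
 f(x) = C1*exp(-8*x/7)


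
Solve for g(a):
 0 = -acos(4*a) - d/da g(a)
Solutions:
 g(a) = C1 - a*acos(4*a) + sqrt(1 - 16*a^2)/4


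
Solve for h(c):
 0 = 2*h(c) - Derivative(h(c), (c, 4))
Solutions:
 h(c) = C1*exp(-2^(1/4)*c) + C2*exp(2^(1/4)*c) + C3*sin(2^(1/4)*c) + C4*cos(2^(1/4)*c)


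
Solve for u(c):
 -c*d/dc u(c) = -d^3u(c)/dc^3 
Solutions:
 u(c) = C1 + Integral(C2*airyai(c) + C3*airybi(c), c)


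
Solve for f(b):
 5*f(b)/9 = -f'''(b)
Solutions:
 f(b) = C3*exp(-15^(1/3)*b/3) + (C1*sin(3^(5/6)*5^(1/3)*b/6) + C2*cos(3^(5/6)*5^(1/3)*b/6))*exp(15^(1/3)*b/6)


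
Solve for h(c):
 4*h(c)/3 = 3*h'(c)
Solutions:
 h(c) = C1*exp(4*c/9)


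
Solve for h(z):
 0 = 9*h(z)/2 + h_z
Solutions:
 h(z) = C1*exp(-9*z/2)


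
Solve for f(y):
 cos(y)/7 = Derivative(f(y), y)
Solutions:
 f(y) = C1 + sin(y)/7


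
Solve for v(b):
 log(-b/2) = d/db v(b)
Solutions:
 v(b) = C1 + b*log(-b) + b*(-1 - log(2))


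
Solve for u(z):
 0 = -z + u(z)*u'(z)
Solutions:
 u(z) = -sqrt(C1 + z^2)
 u(z) = sqrt(C1 + z^2)


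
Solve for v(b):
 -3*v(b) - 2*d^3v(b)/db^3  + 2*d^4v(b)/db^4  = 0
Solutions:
 v(b) = C1*exp(b*(1 - 2*sqrt(-2*2^(2/3)/(-3 + sqrt(137))^(1/3) + 1/4 + 2^(1/3)*(-3 + sqrt(137))^(1/3)/2))/4)*sin(b*sqrt(-2*2^(2/3)/(-3 + sqrt(137))^(1/3) - 1/2 + 2^(1/3)*(-3 + sqrt(137))^(1/3)/2 + 1/(4*sqrt(-2*2^(2/3)/(-3 + sqrt(137))^(1/3) + 1/4 + 2^(1/3)*(-3 + sqrt(137))^(1/3)/2)))/2) + C2*exp(b*(1 - 2*sqrt(-2*2^(2/3)/(-3 + sqrt(137))^(1/3) + 1/4 + 2^(1/3)*(-3 + sqrt(137))^(1/3)/2))/4)*cos(b*sqrt(-2*2^(2/3)/(-3 + sqrt(137))^(1/3) - 1/2 + 2^(1/3)*(-3 + sqrt(137))^(1/3)/2 + 1/(4*sqrt(-2*2^(2/3)/(-3 + sqrt(137))^(1/3) + 1/4 + 2^(1/3)*(-3 + sqrt(137))^(1/3)/2)))/2) + C3*exp(b*(2*sqrt(-2*2^(2/3)/(-3 + sqrt(137))^(1/3) + 1/4 + 2^(1/3)*(-3 + sqrt(137))^(1/3)/2) + 1 + 2*sqrt(-2^(1/3)*(-3 + sqrt(137))^(1/3)/2 + 1/2 + 2*2^(2/3)/(-3 + sqrt(137))^(1/3) + 1/(4*sqrt(-2*2^(2/3)/(-3 + sqrt(137))^(1/3) + 1/4 + 2^(1/3)*(-3 + sqrt(137))^(1/3)/2))))/4) + C4*exp(b*(-2*sqrt(-2^(1/3)*(-3 + sqrt(137))^(1/3)/2 + 1/2 + 2*2^(2/3)/(-3 + sqrt(137))^(1/3) + 1/(4*sqrt(-2*2^(2/3)/(-3 + sqrt(137))^(1/3) + 1/4 + 2^(1/3)*(-3 + sqrt(137))^(1/3)/2))) + 2*sqrt(-2*2^(2/3)/(-3 + sqrt(137))^(1/3) + 1/4 + 2^(1/3)*(-3 + sqrt(137))^(1/3)/2) + 1)/4)
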